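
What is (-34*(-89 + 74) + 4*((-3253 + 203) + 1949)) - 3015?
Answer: -6909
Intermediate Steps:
(-34*(-89 + 74) + 4*((-3253 + 203) + 1949)) - 3015 = (-34*(-15) + 4*(-3050 + 1949)) - 3015 = (510 + 4*(-1101)) - 3015 = (510 - 4404) - 3015 = -3894 - 3015 = -6909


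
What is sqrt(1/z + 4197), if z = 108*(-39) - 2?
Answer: sqrt(1521009502)/602 ≈ 64.784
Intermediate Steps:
z = -4214 (z = -4212 - 2 = -4214)
sqrt(1/z + 4197) = sqrt(1/(-4214) + 4197) = sqrt(-1/4214 + 4197) = sqrt(17686157/4214) = sqrt(1521009502)/602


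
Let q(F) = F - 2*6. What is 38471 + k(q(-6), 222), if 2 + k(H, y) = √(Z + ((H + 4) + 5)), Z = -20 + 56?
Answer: 38469 + 3*√3 ≈ 38474.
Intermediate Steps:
q(F) = -12 + F (q(F) = F - 12 = -12 + F)
Z = 36
k(H, y) = -2 + √(45 + H) (k(H, y) = -2 + √(36 + ((H + 4) + 5)) = -2 + √(36 + ((4 + H) + 5)) = -2 + √(36 + (9 + H)) = -2 + √(45 + H))
38471 + k(q(-6), 222) = 38471 + (-2 + √(45 + (-12 - 6))) = 38471 + (-2 + √(45 - 18)) = 38471 + (-2 + √27) = 38471 + (-2 + 3*√3) = 38469 + 3*√3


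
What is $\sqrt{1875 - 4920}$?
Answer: $i \sqrt{3045} \approx 55.182 i$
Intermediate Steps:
$\sqrt{1875 - 4920} = \sqrt{-3045} = i \sqrt{3045}$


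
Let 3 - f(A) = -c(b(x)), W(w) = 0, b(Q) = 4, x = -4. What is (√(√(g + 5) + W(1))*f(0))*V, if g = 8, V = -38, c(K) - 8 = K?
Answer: -570*13^(¼) ≈ -1082.3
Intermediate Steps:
c(K) = 8 + K
f(A) = 15 (f(A) = 3 - (-1)*(8 + 4) = 3 - (-1)*12 = 3 - 1*(-12) = 3 + 12 = 15)
(√(√(g + 5) + W(1))*f(0))*V = (√(√(8 + 5) + 0)*15)*(-38) = (√(√13 + 0)*15)*(-38) = (√(√13)*15)*(-38) = (13^(¼)*15)*(-38) = (15*13^(¼))*(-38) = -570*13^(¼)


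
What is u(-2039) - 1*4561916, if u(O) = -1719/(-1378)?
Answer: -6286318529/1378 ≈ -4.5619e+6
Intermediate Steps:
u(O) = 1719/1378 (u(O) = -1719*(-1/1378) = 1719/1378)
u(-2039) - 1*4561916 = 1719/1378 - 1*4561916 = 1719/1378 - 4561916 = -6286318529/1378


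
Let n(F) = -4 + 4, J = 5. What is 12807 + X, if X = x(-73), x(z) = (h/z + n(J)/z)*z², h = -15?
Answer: 13902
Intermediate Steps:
n(F) = 0
x(z) = -15*z (x(z) = (-15/z + 0/z)*z² = (-15/z + 0)*z² = (-15/z)*z² = -15*z)
X = 1095 (X = -15*(-73) = 1095)
12807 + X = 12807 + 1095 = 13902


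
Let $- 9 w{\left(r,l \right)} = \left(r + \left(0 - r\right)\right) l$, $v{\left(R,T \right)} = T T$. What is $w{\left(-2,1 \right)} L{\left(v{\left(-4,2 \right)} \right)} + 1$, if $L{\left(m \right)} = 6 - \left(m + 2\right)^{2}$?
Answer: $1$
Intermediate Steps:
$v{\left(R,T \right)} = T^{2}$
$w{\left(r,l \right)} = 0$ ($w{\left(r,l \right)} = - \frac{\left(r + \left(0 - r\right)\right) l}{9} = - \frac{\left(r - r\right) l}{9} = - \frac{0 l}{9} = \left(- \frac{1}{9}\right) 0 = 0$)
$L{\left(m \right)} = 6 - \left(2 + m\right)^{2}$
$w{\left(-2,1 \right)} L{\left(v{\left(-4,2 \right)} \right)} + 1 = 0 \left(6 - \left(2 + 2^{2}\right)^{2}\right) + 1 = 0 \left(6 - \left(2 + 4\right)^{2}\right) + 1 = 0 \left(6 - 6^{2}\right) + 1 = 0 \left(6 - 36\right) + 1 = 0 \left(-30\right) + 1 = 0 + 1 = 1$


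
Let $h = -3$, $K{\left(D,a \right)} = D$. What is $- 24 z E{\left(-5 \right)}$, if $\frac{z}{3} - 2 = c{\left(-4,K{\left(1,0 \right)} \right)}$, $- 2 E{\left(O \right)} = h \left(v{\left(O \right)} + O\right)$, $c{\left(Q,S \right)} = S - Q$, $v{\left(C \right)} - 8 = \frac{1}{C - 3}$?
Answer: $- \frac{4347}{2} \approx -2173.5$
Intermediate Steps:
$v{\left(C \right)} = 8 + \frac{1}{-3 + C}$ ($v{\left(C \right)} = 8 + \frac{1}{C - 3} = 8 + \frac{1}{-3 + C}$)
$E{\left(O \right)} = \frac{3 O}{2} + \frac{3 \left(-23 + 8 O\right)}{2 \left(-3 + O\right)}$ ($E{\left(O \right)} = - \frac{\left(-3\right) \left(\frac{-23 + 8 O}{-3 + O} + O\right)}{2} = - \frac{\left(-3\right) \left(O + \frac{-23 + 8 O}{-3 + O}\right)}{2} = - \frac{- 3 O - \frac{3 \left(-23 + 8 O\right)}{-3 + O}}{2} = \frac{3 O}{2} + \frac{3 \left(-23 + 8 O\right)}{2 \left(-3 + O\right)}$)
$z = 21$ ($z = 6 + 3 \left(1 - -4\right) = 6 + 3 \left(1 + 4\right) = 6 + 3 \cdot 5 = 6 + 15 = 21$)
$- 24 z E{\left(-5 \right)} = \left(-24\right) 21 \frac{3 \left(-23 + \left(-5\right)^{2} + 5 \left(-5\right)\right)}{2 \left(-3 - 5\right)} = - 504 \frac{3 \left(-23 + 25 - 25\right)}{2 \left(-8\right)} = - 504 \cdot \frac{3}{2} \left(- \frac{1}{8}\right) \left(-23\right) = \left(-504\right) \frac{69}{16} = - \frac{4347}{2}$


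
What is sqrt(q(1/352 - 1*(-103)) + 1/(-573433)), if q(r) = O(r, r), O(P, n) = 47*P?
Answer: sqrt(12327578295085706730)/50462104 ≈ 69.578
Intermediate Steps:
q(r) = 47*r
sqrt(q(1/352 - 1*(-103)) + 1/(-573433)) = sqrt(47*(1/352 - 1*(-103)) + 1/(-573433)) = sqrt(47*(1/352 + 103) - 1/573433) = sqrt(47*(36257/352) - 1/573433) = sqrt(1704079/352 - 1/573433) = sqrt(977175132855/201848416) = sqrt(12327578295085706730)/50462104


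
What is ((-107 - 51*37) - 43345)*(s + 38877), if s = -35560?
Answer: -150389463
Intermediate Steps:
((-107 - 51*37) - 43345)*(s + 38877) = ((-107 - 51*37) - 43345)*(-35560 + 38877) = ((-107 - 1887) - 43345)*3317 = (-1994 - 43345)*3317 = -45339*3317 = -150389463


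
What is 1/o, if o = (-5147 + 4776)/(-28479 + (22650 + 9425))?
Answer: -3596/371 ≈ -9.6927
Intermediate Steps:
o = -371/3596 (o = -371/(-28479 + 32075) = -371/3596 ≈ -0.10317)
1/o = 1/(-371/3596) = -3596/371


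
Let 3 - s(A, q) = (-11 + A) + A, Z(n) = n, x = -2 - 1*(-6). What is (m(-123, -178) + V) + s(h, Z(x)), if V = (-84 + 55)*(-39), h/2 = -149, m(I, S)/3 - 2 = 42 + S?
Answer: 1339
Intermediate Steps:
m(I, S) = 132 + 3*S (m(I, S) = 6 + 3*(42 + S) = 6 + (126 + 3*S) = 132 + 3*S)
h = -298 (h = 2*(-149) = -298)
x = 4 (x = -2 + 6 = 4)
V = 1131 (V = -29*(-39) = 1131)
s(A, q) = 14 - 2*A (s(A, q) = 3 - ((-11 + A) + A) = 3 - (-11 + 2*A) = 3 + (11 - 2*A) = 14 - 2*A)
(m(-123, -178) + V) + s(h, Z(x)) = ((132 + 3*(-178)) + 1131) + (14 - 2*(-298)) = ((132 - 534) + 1131) + (14 + 596) = (-402 + 1131) + 610 = 729 + 610 = 1339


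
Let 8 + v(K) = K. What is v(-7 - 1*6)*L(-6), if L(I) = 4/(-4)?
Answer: 21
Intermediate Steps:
v(K) = -8 + K
L(I) = -1 (L(I) = 4*(-¼) = -1)
v(-7 - 1*6)*L(-6) = (-8 + (-7 - 1*6))*(-1) = (-8 + (-7 - 6))*(-1) = (-8 - 13)*(-1) = -21*(-1) = 21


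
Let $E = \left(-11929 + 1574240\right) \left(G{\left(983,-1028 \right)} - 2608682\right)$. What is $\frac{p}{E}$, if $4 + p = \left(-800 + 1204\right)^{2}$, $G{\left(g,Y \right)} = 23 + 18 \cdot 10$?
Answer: $- \frac{54404}{1358418478323} \approx -4.0049 \cdot 10^{-8}$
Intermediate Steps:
$G{\left(g,Y \right)} = 203$ ($G{\left(g,Y \right)} = 23 + 180 = 203$)
$p = 163212$ ($p = -4 + \left(-800 + 1204\right)^{2} = -4 + 404^{2} = -4 + 163216 = 163212$)
$E = -4075255434969$ ($E = \left(-11929 + 1574240\right) \left(203 - 2608682\right) = 1562311 \left(-2608479\right) = -4075255434969$)
$\frac{p}{E} = \frac{163212}{-4075255434969} = 163212 \left(- \frac{1}{4075255434969}\right) = - \frac{54404}{1358418478323}$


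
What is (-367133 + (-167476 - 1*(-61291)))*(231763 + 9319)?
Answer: -114108450076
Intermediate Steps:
(-367133 + (-167476 - 1*(-61291)))*(231763 + 9319) = (-367133 + (-167476 + 61291))*241082 = (-367133 - 106185)*241082 = -473318*241082 = -114108450076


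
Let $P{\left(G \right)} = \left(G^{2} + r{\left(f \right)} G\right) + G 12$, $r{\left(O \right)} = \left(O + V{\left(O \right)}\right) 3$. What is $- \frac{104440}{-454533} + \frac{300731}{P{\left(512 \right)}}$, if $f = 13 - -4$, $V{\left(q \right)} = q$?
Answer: $\frac{170166436903}{145683280896} \approx 1.1681$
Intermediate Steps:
$f = 17$ ($f = 13 + 4 = 17$)
$r{\left(O \right)} = 6 O$ ($r{\left(O \right)} = \left(O + O\right) 3 = 2 O 3 = 6 O$)
$P{\left(G \right)} = G^{2} + 114 G$ ($P{\left(G \right)} = \left(G^{2} + 6 \cdot 17 G\right) + G 12 = \left(G^{2} + 102 G\right) + 12 G = G^{2} + 114 G$)
$- \frac{104440}{-454533} + \frac{300731}{P{\left(512 \right)}} = - \frac{104440}{-454533} + \frac{300731}{512 \left(114 + 512\right)} = \left(-104440\right) \left(- \frac{1}{454533}\right) + \frac{300731}{512 \cdot 626} = \frac{104440}{454533} + \frac{300731}{320512} = \frac{170166436903}{145683280896}$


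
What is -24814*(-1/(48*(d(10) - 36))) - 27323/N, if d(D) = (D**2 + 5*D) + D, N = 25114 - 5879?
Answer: 157335397/57243360 ≈ 2.7485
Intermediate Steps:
N = 19235
d(D) = D**2 + 6*D
-24814*(-1/(48*(d(10) - 36))) - 27323/N = -24814*(-1/(48*(10*(6 + 10) - 36))) - 27323/19235 = -24814*(-1/(48*(10*16 - 36))) - 27323*1/19235 = -24814*(-1/(48*(160 - 36))) - 27323/19235 = -24814/((-48*124)) - 27323/19235 = -24814/(-5952) - 27323/19235 = -24814*(-1/5952) - 27323/19235 = 12407/2976 - 27323/19235 = 157335397/57243360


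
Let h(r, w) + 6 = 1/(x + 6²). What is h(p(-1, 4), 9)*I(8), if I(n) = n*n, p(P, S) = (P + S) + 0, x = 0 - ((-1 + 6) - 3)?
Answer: -6496/17 ≈ -382.12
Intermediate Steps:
x = -2 (x = 0 - (5 - 3) = 0 - 1*2 = 0 - 2 = -2)
p(P, S) = P + S
I(n) = n²
h(r, w) = -203/34 (h(r, w) = -6 + 1/(-2 + 6²) = -6 + 1/(-2 + 36) = -6 + 1/34 = -203/34)
h(p(-1, 4), 9)*I(8) = -203/34*8² = -203/34*64 = -6496/17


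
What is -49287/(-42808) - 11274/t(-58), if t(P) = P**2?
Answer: -79203981/36001528 ≈ -2.2000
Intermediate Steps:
-49287/(-42808) - 11274/t(-58) = -49287/(-42808) - 11274/((-58)**2) = -49287*(-1/42808) - 11274/3364 = 49287/42808 - 11274*1/3364 = 49287/42808 - 5637/1682 = -79203981/36001528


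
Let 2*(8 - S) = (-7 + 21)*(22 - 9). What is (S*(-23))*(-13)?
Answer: -24817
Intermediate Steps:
S = -83 (S = 8 - (-7 + 21)*(22 - 9)/2 = 8 - 7*13 = 8 - ½*182 = 8 - 91 = -83)
(S*(-23))*(-13) = -83*(-23)*(-13) = 1909*(-13) = -24817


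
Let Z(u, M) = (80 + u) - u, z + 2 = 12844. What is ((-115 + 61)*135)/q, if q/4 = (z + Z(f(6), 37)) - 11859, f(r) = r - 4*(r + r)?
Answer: -3645/2126 ≈ -1.7145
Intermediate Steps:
f(r) = -7*r (f(r) = r - 8*r = -7*r)
z = 12842 (z = -2 + 12844 = 12842)
Z(u, M) = 80
q = 4252 (q = 4*((12842 + 80) - 11859) = 4*(12922 - 11859) = 4*1063 = 4252)
((-115 + 61)*135)/q = ((-115 + 61)*135)/4252 = -54*135*(1/4252) = -7290*1/4252 = -3645/2126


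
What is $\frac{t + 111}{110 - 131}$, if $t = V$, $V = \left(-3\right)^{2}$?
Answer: $- \frac{40}{7} \approx -5.7143$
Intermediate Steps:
$V = 9$
$t = 9$
$\frac{t + 111}{110 - 131} = \frac{9 + 111}{110 - 131} = \frac{120}{-21} = 120 \left(- \frac{1}{21}\right) = - \frac{40}{7}$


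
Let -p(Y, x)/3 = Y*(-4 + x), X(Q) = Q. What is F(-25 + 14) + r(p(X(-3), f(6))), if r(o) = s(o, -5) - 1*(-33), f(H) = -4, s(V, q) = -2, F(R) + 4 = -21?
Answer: 6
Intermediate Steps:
F(R) = -25 (F(R) = -4 - 21 = -25)
p(Y, x) = -3*Y*(-4 + x)
r(o) = 31 (r(o) = -2 - 1*(-33) = -2 + 33 = 31)
F(-25 + 14) + r(p(X(-3), f(6))) = -25 + 31 = 6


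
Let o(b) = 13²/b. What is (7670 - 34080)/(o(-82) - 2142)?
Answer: 2165620/175813 ≈ 12.318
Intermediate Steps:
o(b) = 169/b
(7670 - 34080)/(o(-82) - 2142) = (7670 - 34080)/(169/(-82) - 2142) = -26410/(169*(-1/82) - 2142) = -26410/(-169/82 - 2142) = -26410/(-175813/82) = -26410*(-82/175813) = 2165620/175813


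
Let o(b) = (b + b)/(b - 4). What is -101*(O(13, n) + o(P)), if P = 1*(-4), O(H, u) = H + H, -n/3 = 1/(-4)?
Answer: -2727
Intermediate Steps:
n = 3/4 (n = -3/(-4) = -3*(-1/4) = 3/4 ≈ 0.75000)
O(H, u) = 2*H
P = -4
o(b) = 2*b/(-4 + b) (o(b) = (2*b)/(-4 + b) = 2*b/(-4 + b))
-101*(O(13, n) + o(P)) = -101*(2*13 + 2*(-4)/(-4 - 4)) = -101*(26 + 2*(-4)/(-8)) = -101*(26 + 2*(-4)*(-1/8)) = -101*(26 + 1) = -101*27 = -2727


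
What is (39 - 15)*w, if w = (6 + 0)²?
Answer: 864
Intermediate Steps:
w = 36 (w = 6² = 36)
(39 - 15)*w = (39 - 15)*36 = 24*36 = 864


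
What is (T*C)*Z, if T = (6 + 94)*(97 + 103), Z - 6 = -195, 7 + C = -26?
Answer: 124740000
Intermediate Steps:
C = -33 (C = -7 - 26 = -33)
Z = -189 (Z = 6 - 195 = -189)
T = 20000 (T = 100*200 = 20000)
(T*C)*Z = (20000*(-33))*(-189) = -660000*(-189) = 124740000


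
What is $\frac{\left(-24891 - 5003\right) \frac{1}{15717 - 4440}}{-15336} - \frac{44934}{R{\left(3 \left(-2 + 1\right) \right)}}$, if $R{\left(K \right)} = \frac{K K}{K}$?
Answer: $\frac{1295178170155}{86472036} \approx 14978.0$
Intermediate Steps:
$R{\left(K \right)} = K$ ($R{\left(K \right)} = \frac{K^{2}}{K} = K$)
$\frac{\left(-24891 - 5003\right) \frac{1}{15717 - 4440}}{-15336} - \frac{44934}{R{\left(3 \left(-2 + 1\right) \right)}} = \frac{\left(-24891 - 5003\right) \frac{1}{15717 - 4440}}{-15336} - \frac{44934}{3 \left(-2 + 1\right)} = \frac{-24891 - 5003}{11277} \left(- \frac{1}{15336}\right) - \frac{44934}{3 \left(-1\right)} = \left(-29894\right) \frac{1}{11277} \left(- \frac{1}{15336}\right) - \frac{44934}{-3} = \left(- \frac{29894}{11277}\right) \left(- \frac{1}{15336}\right) - -14978 = \frac{14947}{86472036} + 14978 = \frac{1295178170155}{86472036}$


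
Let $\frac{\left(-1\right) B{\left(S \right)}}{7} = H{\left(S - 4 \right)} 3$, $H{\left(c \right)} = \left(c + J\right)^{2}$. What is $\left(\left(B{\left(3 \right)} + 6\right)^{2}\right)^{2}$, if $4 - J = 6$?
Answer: $1121513121$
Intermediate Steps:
$J = -2$ ($J = 4 - 6 = -2$)
$H{\left(c \right)} = \left(-2 + c\right)^{2}$ ($H{\left(c \right)} = \left(c - 2\right)^{2} = \left(-2 + c\right)^{2}$)
$B{\left(S \right)} = - 21 \left(-6 + S\right)^{2}$ ($B{\left(S \right)} = - 7 \left(-2 + \left(S - 4\right)\right)^{2} \cdot 3 = - 7 \left(-2 + \left(-4 + S\right)\right)^{2} \cdot 3 = - 7 \left(-6 + S\right)^{2} \cdot 3 = - 7 \cdot 3 \left(-6 + S\right)^{2} = - 21 \left(-6 + S\right)^{2}$)
$\left(\left(B{\left(3 \right)} + 6\right)^{2}\right)^{2} = \left(\left(- 21 \left(-6 + 3\right)^{2} + 6\right)^{2}\right)^{2} = \left(\left(- 21 \left(-3\right)^{2} + 6\right)^{2}\right)^{2} = \left(\left(\left(-21\right) 9 + 6\right)^{2}\right)^{2} = \left(\left(-189 + 6\right)^{2}\right)^{2} = \left(\left(-183\right)^{2}\right)^{2} = 33489^{2} = 1121513121$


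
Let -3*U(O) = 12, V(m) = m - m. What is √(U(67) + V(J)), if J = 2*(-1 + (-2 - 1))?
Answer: 2*I ≈ 2.0*I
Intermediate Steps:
J = -8 (J = 2*(-1 - 3) = 2*(-4) = -8)
V(m) = 0
U(O) = -4 (U(O) = -⅓*12 = -4)
√(U(67) + V(J)) = √(-4 + 0) = √(-4) = 2*I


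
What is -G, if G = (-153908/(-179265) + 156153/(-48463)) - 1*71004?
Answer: 616883383147921/8687719695 ≈ 71006.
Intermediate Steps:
G = -616883383147921/8687719695 (G = (-153908*(-1/179265) + 156153*(-1/48463)) - 71004 = (153908/179265 - 156153/48463) - 71004 = -20533924141/8687719695 - 71004 = -616883383147921/8687719695 ≈ -71006.)
-G = -1*(-616883383147921/8687719695) = 616883383147921/8687719695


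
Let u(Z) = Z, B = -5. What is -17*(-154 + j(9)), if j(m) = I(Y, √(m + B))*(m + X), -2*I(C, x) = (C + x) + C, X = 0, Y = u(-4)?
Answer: 2159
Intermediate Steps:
Y = -4
I(C, x) = -C - x/2 (I(C, x) = -((C + x) + C)/2 = -(x + 2*C)/2 = -C - x/2)
j(m) = m*(4 - √(-5 + m)/2) (j(m) = (-1*(-4) - √(m - 5)/2)*(m + 0) = (4 - √(-5 + m)/2)*m = m*(4 - √(-5 + m)/2))
-17*(-154 + j(9)) = -17*(-154 + (½)*9*(8 - √(-5 + 9))) = -17*(-154 + (½)*9*(8 - √4)) = -17*(-154 + (½)*9*(8 - 1*2)) = -17*(-154 + (½)*9*(8 - 2)) = -17*(-154 + (½)*9*6) = -17*(-154 + 27) = -17*(-127) = 2159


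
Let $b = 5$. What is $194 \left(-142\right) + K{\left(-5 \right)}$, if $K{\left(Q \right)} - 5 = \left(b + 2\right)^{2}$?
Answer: $-27494$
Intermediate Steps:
$K{\left(Q \right)} = 54$ ($K{\left(Q \right)} = 5 + \left(5 + 2\right)^{2} = 5 + 7^{2} = 5 + 49 = 54$)
$194 \left(-142\right) + K{\left(-5 \right)} = 194 \left(-142\right) + 54 = -27548 + 54 = -27494$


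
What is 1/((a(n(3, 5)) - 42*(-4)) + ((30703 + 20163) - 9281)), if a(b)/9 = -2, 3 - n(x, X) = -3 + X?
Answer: 1/41735 ≈ 2.3961e-5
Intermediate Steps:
n(x, X) = 6 - X (n(x, X) = 3 - (-3 + X) = 3 + (3 - X) = 6 - X)
a(b) = -18 (a(b) = 9*(-2) = -18)
1/((a(n(3, 5)) - 42*(-4)) + ((30703 + 20163) - 9281)) = 1/((-18 - 42*(-4)) + ((30703 + 20163) - 9281)) = 1/((-18 + 168) + (50866 - 9281)) = 1/(150 + 41585) = 1/41735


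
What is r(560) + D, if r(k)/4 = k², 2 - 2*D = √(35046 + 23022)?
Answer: 1254401 - 3*√1613 ≈ 1.2543e+6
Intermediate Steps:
D = 1 - 3*√1613 (D = 1 - √(35046 + 23022)/2 = 1 - 3*√1613 ≈ -119.49)
r(k) = 4*k²
r(560) + D = 4*560² + (1 - 3*√1613) = 4*313600 + (1 - 3*√1613) = 1254400 + (1 - 3*√1613) = 1254401 - 3*√1613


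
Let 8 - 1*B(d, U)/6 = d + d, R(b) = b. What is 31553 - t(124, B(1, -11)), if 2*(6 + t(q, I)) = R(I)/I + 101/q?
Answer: 7826407/248 ≈ 31558.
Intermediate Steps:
B(d, U) = 48 - 12*d (B(d, U) = 48 - 6*(d + d) = 48 - 12*d)
t(q, I) = -11/2 + 101/(2*q) (t(q, I) = -6 + (I/I + 101/q)/2 = -6 + (1 + 101/q)/2 = -6 + (½ + 101/(2*q)) = -11/2 + 101/(2*q))
31553 - t(124, B(1, -11)) = 31553 - (101 - 11*124)/(2*124) = 31553 - (101 - 1364)/(2*124) = 31553 - (-1263)/(2*124) = 31553 - 1*(-1263/248) = 31553 + 1263/248 = 7826407/248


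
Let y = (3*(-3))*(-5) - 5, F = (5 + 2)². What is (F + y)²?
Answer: 7921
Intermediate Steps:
F = 49 (F = 7² = 49)
y = 40 (y = -9*(-5) - 5 = 45 - 5 = 40)
(F + y)² = (49 + 40)² = 89² = 7921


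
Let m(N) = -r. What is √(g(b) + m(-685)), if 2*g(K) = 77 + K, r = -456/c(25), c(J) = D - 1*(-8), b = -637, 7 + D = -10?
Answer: 4*I*√186/3 ≈ 18.184*I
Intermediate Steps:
D = -17 (D = -7 - 10 = -17)
c(J) = -9 (c(J) = -17 - 1*(-8) = -17 + 8 = -9)
r = 152/3 (r = -456/(-9) = -456*(-⅑) = 152/3 ≈ 50.667)
g(K) = 77/2 + K/2 (g(K) = (77 + K)/2 = 77/2 + K/2)
m(N) = -152/3 (m(N) = -1*152/3 = -152/3)
√(g(b) + m(-685)) = √((77/2 + (½)*(-637)) - 152/3) = √((77/2 - 637/2) - 152/3) = √(-280 - 152/3) = √(-992/3) = 4*I*√186/3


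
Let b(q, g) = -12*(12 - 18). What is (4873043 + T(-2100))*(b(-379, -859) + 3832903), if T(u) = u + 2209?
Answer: 18678669787200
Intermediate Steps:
b(q, g) = 72 (b(q, g) = -12*(-6) = 72)
T(u) = 2209 + u
(4873043 + T(-2100))*(b(-379, -859) + 3832903) = (4873043 + (2209 - 2100))*(72 + 3832903) = (4873043 + 109)*3832975 = 4873152*3832975 = 18678669787200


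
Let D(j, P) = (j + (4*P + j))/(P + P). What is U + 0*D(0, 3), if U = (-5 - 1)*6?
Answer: -36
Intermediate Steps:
U = -36 (U = -6*6 = -36)
D(j, P) = (2*j + 4*P)/(2*P) (D(j, P) = (j + (j + 4*P))/((2*P)) = (2*j + 4*P)*(1/(2*P)) = (2*j + 4*P)/(2*P))
U + 0*D(0, 3) = -36 + 0*(2 + 0/3) = -36 + 0*(2 + 0*(1/3)) = -36 + 0*(2 + 0) = -36 + 0*2 = -36 + 0 = -36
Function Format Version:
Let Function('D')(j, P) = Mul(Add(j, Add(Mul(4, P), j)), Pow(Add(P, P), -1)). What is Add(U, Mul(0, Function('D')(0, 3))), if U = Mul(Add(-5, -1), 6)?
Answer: -36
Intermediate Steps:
U = -36 (U = Mul(-6, 6) = -36)
Function('D')(j, P) = Mul(Rational(1, 2), Pow(P, -1), Add(Mul(2, j), Mul(4, P))) (Function('D')(j, P) = Mul(Add(j, Add(j, Mul(4, P))), Pow(Mul(2, P), -1)) = Mul(Add(Mul(2, j), Mul(4, P)), Mul(Rational(1, 2), Pow(P, -1))) = Mul(Rational(1, 2), Pow(P, -1), Add(Mul(2, j), Mul(4, P))))
Add(U, Mul(0, Function('D')(0, 3))) = Add(-36, Mul(0, Add(2, Mul(0, Pow(3, -1))))) = Add(-36, Mul(0, Add(2, Mul(0, Rational(1, 3))))) = Add(-36, Mul(0, Add(2, 0))) = Add(-36, Mul(0, 2)) = Add(-36, 0) = -36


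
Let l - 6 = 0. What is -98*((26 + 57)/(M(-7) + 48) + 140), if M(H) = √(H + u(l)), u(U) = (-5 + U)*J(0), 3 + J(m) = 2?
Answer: 49*(-280*√2 + 6803*I)/(√2 - 24*I) ≈ -13889.0 + 9.9509*I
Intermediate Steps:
l = 6 (l = 6 + 0 = 6)
J(m) = -1 (J(m) = -3 + 2 = -1)
u(U) = 5 - U (u(U) = (-5 + U)*(-1) = 5 - U)
M(H) = √(-1 + H) (M(H) = √(H + (5 - 1*6)) = √(H + (5 - 6)) = √(H - 1) = √(-1 + H))
-98*((26 + 57)/(M(-7) + 48) + 140) = -98*((26 + 57)/(√(-1 - 7) + 48) + 140) = -98*(83/(√(-8) + 48) + 140) = -98*(83/(2*I*√2 + 48) + 140) = -98*(83/(48 + 2*I*√2) + 140) = -98*(140 + 83/(48 + 2*I*√2)) = -13720 - 8134/(48 + 2*I*√2)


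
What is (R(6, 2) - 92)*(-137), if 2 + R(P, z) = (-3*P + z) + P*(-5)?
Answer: 19180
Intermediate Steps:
R(P, z) = -2 + z - 8*P (R(P, z) = -2 + ((-3*P + z) + P*(-5)) = -2 + ((z - 3*P) - 5*P) = -2 + (z - 8*P) = -2 + z - 8*P)
(R(6, 2) - 92)*(-137) = ((-2 + 2 - 8*6) - 92)*(-137) = ((-2 + 2 - 48) - 92)*(-137) = (-48 - 92)*(-137) = -140*(-137) = 19180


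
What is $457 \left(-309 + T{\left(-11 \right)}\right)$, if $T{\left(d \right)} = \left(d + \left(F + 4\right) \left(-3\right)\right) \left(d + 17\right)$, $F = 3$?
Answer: $-228957$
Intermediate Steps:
$T{\left(d \right)} = \left(-21 + d\right) \left(17 + d\right)$ ($T{\left(d \right)} = \left(d + \left(3 + 4\right) \left(-3\right)\right) \left(d + 17\right) = \left(d + 7 \left(-3\right)\right) \left(17 + d\right) = \left(d - 21\right) \left(17 + d\right) = \left(-21 + d\right) \left(17 + d\right)$)
$457 \left(-309 + T{\left(-11 \right)}\right) = 457 \left(-309 - \left(313 - 121\right)\right) = 457 \left(-309 + \left(-357 + 121 + 44\right)\right) = 457 \left(-309 - 192\right) = 457 \left(-501\right) = -228957$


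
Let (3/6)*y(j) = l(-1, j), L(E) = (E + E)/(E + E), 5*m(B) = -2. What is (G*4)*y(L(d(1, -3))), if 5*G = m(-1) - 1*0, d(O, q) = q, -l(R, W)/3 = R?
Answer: -48/25 ≈ -1.9200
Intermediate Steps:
l(R, W) = -3*R
m(B) = -2/5 (m(B) = (1/5)*(-2) = -2/5)
L(E) = 1 (L(E) = (2*E)/((2*E)) = (2*E)*(1/(2*E)) = 1)
y(j) = 6 (y(j) = 2*(-3*(-1)) = 2*3 = 6)
G = -2/25 (G = (-2/5 - 1*0)/5 = (-2/5 + 0)/5 = (1/5)*(-2/5) = -2/25 ≈ -0.080000)
(G*4)*y(L(d(1, -3))) = -2/25*4*6 = -8/25*6 = -48/25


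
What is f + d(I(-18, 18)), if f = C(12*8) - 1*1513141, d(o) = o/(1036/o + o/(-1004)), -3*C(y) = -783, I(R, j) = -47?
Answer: -1570268884964/1037935 ≈ -1.5129e+6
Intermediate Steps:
C(y) = 261 (C(y) = -⅓*(-783) = 261)
d(o) = o/(1036/o - o/1004) (d(o) = o/(1036/o + o*(-1/1004)) = o/(1036/o - o/1004))
f = -1512880 (f = 261 - 1*1513141 = 261 - 1513141 = -1512880)
f + d(I(-18, 18)) = -1512880 - 1004*(-47)²/(-1040144 + (-47)²) = -1512880 - 1004*2209/(-1040144 + 2209) = -1512880 - 1004*2209/(-1037935) = -1512880 - 1004*2209*(-1/1037935) = -1512880 + 2217836/1037935 = -1570268884964/1037935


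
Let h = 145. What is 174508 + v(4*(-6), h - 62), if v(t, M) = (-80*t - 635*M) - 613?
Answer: 123110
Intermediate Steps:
v(t, M) = -613 - 635*M - 80*t (v(t, M) = (-635*M - 80*t) - 613 = -613 - 635*M - 80*t)
174508 + v(4*(-6), h - 62) = 174508 + (-613 - 635*(145 - 62) - 320*(-6)) = 174508 + (-613 - 635*83 - 80*(-24)) = 174508 + (-613 - 52705 + 1920) = 174508 - 51398 = 123110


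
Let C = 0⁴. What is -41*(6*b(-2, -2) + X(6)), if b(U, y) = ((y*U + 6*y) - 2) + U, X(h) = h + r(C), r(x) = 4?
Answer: 2542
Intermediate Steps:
C = 0
X(h) = 4 + h (X(h) = h + 4 = 4 + h)
b(U, y) = -2 + U + 6*y + U*y (b(U, y) = ((U*y + 6*y) - 2) + U = ((6*y + U*y) - 2) + U = (-2 + 6*y + U*y) + U = -2 + U + 6*y + U*y)
-41*(6*b(-2, -2) + X(6)) = -41*(6*(-2 - 2 + 6*(-2) - 2*(-2)) + (4 + 6)) = -41*(6*(-2 - 2 - 12 + 4) + 10) = -41*(6*(-12) + 10) = -41*(-72 + 10) = -41*(-62) = 2542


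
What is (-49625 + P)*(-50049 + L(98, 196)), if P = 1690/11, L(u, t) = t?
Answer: 27129254805/11 ≈ 2.4663e+9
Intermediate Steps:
P = 1690/11 (P = 1690*(1/11) = 1690/11 ≈ 153.64)
(-49625 + P)*(-50049 + L(98, 196)) = (-49625 + 1690/11)*(-50049 + 196) = -544185/11*(-49853) = 27129254805/11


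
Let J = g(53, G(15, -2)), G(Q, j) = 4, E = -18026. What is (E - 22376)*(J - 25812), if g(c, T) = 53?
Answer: 1040715118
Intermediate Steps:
J = 53
(E - 22376)*(J - 25812) = (-18026 - 22376)*(53 - 25812) = -40402*(-25759) = 1040715118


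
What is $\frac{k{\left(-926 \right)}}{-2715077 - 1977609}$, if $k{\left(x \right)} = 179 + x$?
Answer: $\frac{747}{4692686} \approx 0.00015918$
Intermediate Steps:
$\frac{k{\left(-926 \right)}}{-2715077 - 1977609} = \frac{179 - 926}{-2715077 - 1977609} = - \frac{747}{-4692686} = \left(-747\right) \left(- \frac{1}{4692686}\right) = \frac{747}{4692686}$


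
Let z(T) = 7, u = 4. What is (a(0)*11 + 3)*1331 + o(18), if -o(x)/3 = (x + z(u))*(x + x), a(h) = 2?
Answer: 30575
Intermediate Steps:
o(x) = -6*x*(7 + x) (o(x) = -3*(x + 7)*(x + x) = -3*(7 + x)*2*x = -6*x*(7 + x))
(a(0)*11 + 3)*1331 + o(18) = (2*11 + 3)*1331 - 6*18*(7 + 18) = (22 + 3)*1331 - 6*18*25 = 25*1331 - 2700 = 33275 - 2700 = 30575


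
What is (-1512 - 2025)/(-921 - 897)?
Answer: 393/202 ≈ 1.9455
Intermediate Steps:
(-1512 - 2025)/(-921 - 897) = -3537/(-1818) = -3537*(-1/1818) = 393/202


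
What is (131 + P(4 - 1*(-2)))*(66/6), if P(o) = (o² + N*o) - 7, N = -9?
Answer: 1166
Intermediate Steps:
P(o) = -7 + o² - 9*o (P(o) = (o² - 9*o) - 7 = -7 + o² - 9*o)
(131 + P(4 - 1*(-2)))*(66/6) = (131 + (-7 + (4 - 1*(-2))² - 9*(4 - 1*(-2))))*(66/6) = (131 + (-7 + (4 + 2)² - 9*(4 + 2)))*(66*(⅙)) = (131 + (-7 + 6² - 9*6))*11 = (131 + (-7 + 36 - 54))*11 = (131 - 25)*11 = 106*11 = 1166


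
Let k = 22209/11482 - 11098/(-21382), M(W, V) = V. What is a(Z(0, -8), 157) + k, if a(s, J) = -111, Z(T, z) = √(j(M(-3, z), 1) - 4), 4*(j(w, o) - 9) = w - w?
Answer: -13324550845/122754062 ≈ -108.55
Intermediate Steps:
j(w, o) = 9 (j(w, o) = 9 + (w - w)/4 = 9 + (¼)*0 = 9 + 0 = 9)
Z(T, z) = √5 (Z(T, z) = √(9 - 4) = √5)
k = 301150037/122754062 (k = 22209*(1/11482) - 11098*(-1/21382) = 22209/11482 + 5549/10691 = 301150037/122754062 ≈ 2.4533)
a(Z(0, -8), 157) + k = -111 + 301150037/122754062 = -13324550845/122754062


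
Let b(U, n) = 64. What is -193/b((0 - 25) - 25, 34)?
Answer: -193/64 ≈ -3.0156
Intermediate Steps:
-193/b((0 - 25) - 25, 34) = -193/64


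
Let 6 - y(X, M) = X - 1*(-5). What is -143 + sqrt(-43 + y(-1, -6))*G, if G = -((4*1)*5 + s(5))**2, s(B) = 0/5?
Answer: -143 - 400*I*sqrt(41) ≈ -143.0 - 2561.3*I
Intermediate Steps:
y(X, M) = 1 - X (y(X, M) = 6 - (X - 1*(-5)) = 6 - (X + 5) = 6 - (5 + X) = 6 + (-5 - X) = 1 - X)
s(B) = 0 (s(B) = 0*(1/5) = 0)
G = -400 (G = -((4*1)*5 + 0)**2 = -(4*5 + 0)**2 = -(20 + 0)**2 = -1*20**2 = -1*400 = -400)
-143 + sqrt(-43 + y(-1, -6))*G = -143 + sqrt(-43 + (1 - 1*(-1)))*(-400) = -143 + sqrt(-43 + (1 + 1))*(-400) = -143 + sqrt(-43 + 2)*(-400) = -143 + sqrt(-41)*(-400) = -143 + (I*sqrt(41))*(-400) = -143 - 400*I*sqrt(41)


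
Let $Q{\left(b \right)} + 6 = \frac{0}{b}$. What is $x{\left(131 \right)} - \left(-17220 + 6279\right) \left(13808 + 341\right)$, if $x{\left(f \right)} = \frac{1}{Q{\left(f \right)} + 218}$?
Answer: $\frac{32818492309}{212} \approx 1.548 \cdot 10^{8}$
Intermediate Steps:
$Q{\left(b \right)} = -6$ ($Q{\left(b \right)} = -6 + \frac{0}{b} = -6 + 0 = -6$)
$x{\left(f \right)} = \frac{1}{212}$ ($x{\left(f \right)} = \frac{1}{-6 + 218} = \frac{1}{212}$)
$x{\left(131 \right)} - \left(-17220 + 6279\right) \left(13808 + 341\right) = \frac{1}{212} - \left(-17220 + 6279\right) \left(13808 + 341\right) = \frac{1}{212} - \left(-10941\right) 14149 = \frac{1}{212} - -154804209 = \frac{1}{212} + 154804209 = \frac{32818492309}{212}$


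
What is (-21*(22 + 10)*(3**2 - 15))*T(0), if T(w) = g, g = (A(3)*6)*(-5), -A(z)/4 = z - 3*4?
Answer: -4354560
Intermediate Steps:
A(z) = 48 - 4*z (A(z) = -4*(z - 3*4) = -4*(z - 12) = -4*(-12 + z) = 48 - 4*z)
g = -1080 (g = ((48 - 4*3)*6)*(-5) = ((48 - 12)*6)*(-5) = (36*6)*(-5) = 216*(-5) = -1080)
T(w) = -1080
(-21*(22 + 10)*(3**2 - 15))*T(0) = -21*(22 + 10)*(3**2 - 15)*(-1080) = -672*(9 - 15)*(-1080) = -672*(-6)*(-1080) = -21*(-192)*(-1080) = 4032*(-1080) = -4354560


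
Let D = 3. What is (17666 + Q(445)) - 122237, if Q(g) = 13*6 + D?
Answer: -104490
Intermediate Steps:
Q(g) = 81 (Q(g) = 13*6 + 3 = 78 + 3 = 81)
(17666 + Q(445)) - 122237 = (17666 + 81) - 122237 = 17747 - 122237 = -104490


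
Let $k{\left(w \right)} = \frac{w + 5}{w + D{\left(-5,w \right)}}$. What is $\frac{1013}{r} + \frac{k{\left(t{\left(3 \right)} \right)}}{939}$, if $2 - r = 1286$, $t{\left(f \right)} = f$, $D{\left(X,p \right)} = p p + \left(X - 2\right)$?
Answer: $- \frac{527307}{669820} \approx -0.78724$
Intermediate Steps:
$D{\left(X,p \right)} = -2 + X + p^{2}$ ($D{\left(X,p \right)} = p^{2} + \left(X - 2\right) = p^{2} + \left(-2 + X\right) = -2 + X + p^{2}$)
$k{\left(w \right)} = \frac{5 + w}{-7 + w + w^{2}}$ ($k{\left(w \right)} = \frac{w + 5}{w - \left(7 - w^{2}\right)} = \frac{5 + w}{w + \left(-7 + w^{2}\right)} = \frac{5 + w}{-7 + w + w^{2}}$)
$r = -1284$ ($r = 2 - 1286 = -1284$)
$\frac{1013}{r} + \frac{k{\left(t{\left(3 \right)} \right)}}{939} = \frac{1013}{-1284} + \frac{\frac{1}{-7 + 3 + 3^{2}} \left(5 + 3\right)}{939} = 1013 \left(- \frac{1}{1284}\right) + \frac{1}{-7 + 3 + 9} \cdot 8 \cdot \frac{1}{939} = - \frac{1013}{1284} + \frac{1}{5} \cdot 8 \cdot \frac{1}{939} = - \frac{1013}{1284} + \frac{8}{5} \cdot \frac{1}{939} = - \frac{1013}{1284} + \frac{8}{4695} = - \frac{527307}{669820}$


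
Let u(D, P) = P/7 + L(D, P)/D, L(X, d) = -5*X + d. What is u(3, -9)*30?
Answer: -1950/7 ≈ -278.57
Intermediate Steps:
L(X, d) = d - 5*X
u(D, P) = P/7 + (P - 5*D)/D
u(3, -9)*30 = (-5 + (⅐)*(-9) - 9/3)*30 = (-5 - 9/7 - 9*⅓)*30 = (-5 - 9/7 - 3)*30 = -65/7*30 = -1950/7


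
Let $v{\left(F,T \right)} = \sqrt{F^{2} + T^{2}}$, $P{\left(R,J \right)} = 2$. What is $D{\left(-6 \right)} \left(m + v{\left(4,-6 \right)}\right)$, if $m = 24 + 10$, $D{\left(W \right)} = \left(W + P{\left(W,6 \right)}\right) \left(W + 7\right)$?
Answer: $-136 - 8 \sqrt{13} \approx -164.84$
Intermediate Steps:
$D{\left(W \right)} = \left(2 + W\right) \left(7 + W\right)$ ($D{\left(W \right)} = \left(W + 2\right) \left(W + 7\right) = \left(2 + W\right) \left(7 + W\right)$)
$m = 34$
$D{\left(-6 \right)} \left(m + v{\left(4,-6 \right)}\right) = \left(14 + \left(-6\right)^{2} + 9 \left(-6\right)\right) \left(34 + \sqrt{4^{2} + \left(-6\right)^{2}}\right) = \left(14 + 36 - 54\right) \left(34 + \sqrt{16 + 36}\right) = - 4 \left(34 + \sqrt{52}\right) = - 4 \left(34 + 2 \sqrt{13}\right) = -136 - 8 \sqrt{13}$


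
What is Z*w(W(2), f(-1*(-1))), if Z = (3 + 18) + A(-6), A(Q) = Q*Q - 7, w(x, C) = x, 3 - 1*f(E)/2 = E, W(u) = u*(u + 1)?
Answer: 300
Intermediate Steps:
W(u) = u*(1 + u)
f(E) = 6 - 2*E
A(Q) = -7 + Q² (A(Q) = Q² - 7 = -7 + Q²)
Z = 50 (Z = (3 + 18) + (-7 + (-6)²) = 21 + (-7 + 36) = 21 + 29 = 50)
Z*w(W(2), f(-1*(-1))) = 50*(2*(1 + 2)) = 50*(2*3) = 50*6 = 300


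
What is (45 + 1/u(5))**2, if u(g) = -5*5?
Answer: 1263376/625 ≈ 2021.4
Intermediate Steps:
u(g) = -25
(45 + 1/u(5))**2 = (45 + 1/(-25))**2 = (45 - 1/25)**2 = (1124/25)**2 = 1263376/625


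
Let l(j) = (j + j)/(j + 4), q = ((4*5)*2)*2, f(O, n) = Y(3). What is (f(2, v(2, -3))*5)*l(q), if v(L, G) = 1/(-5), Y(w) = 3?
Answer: 200/7 ≈ 28.571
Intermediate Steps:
v(L, G) = -1/5
f(O, n) = 3
q = 80 (q = (20*2)*2 = 40*2 = 80)
l(j) = 2*j/(4 + j) (l(j) = (2*j)/(4 + j) = 2*j/(4 + j))
(f(2, v(2, -3))*5)*l(q) = (3*5)*(2*80/(4 + 80)) = 15*(2*80/84) = 15*(2*80*(1/84)) = 15*(40/21) = 200/7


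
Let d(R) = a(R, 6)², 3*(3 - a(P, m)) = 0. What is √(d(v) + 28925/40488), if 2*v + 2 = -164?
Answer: √3981154674/20244 ≈ 3.1168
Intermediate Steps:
v = -83 (v = -1 + (½)*(-164) = -1 - 82 = -83)
a(P, m) = 3 (a(P, m) = 3 - ⅓*0 = 3 + 0 = 3)
d(R) = 9 (d(R) = 3² = 9)
√(d(v) + 28925/40488) = √(9 + 28925/40488) = √(393317/40488) = √3981154674/20244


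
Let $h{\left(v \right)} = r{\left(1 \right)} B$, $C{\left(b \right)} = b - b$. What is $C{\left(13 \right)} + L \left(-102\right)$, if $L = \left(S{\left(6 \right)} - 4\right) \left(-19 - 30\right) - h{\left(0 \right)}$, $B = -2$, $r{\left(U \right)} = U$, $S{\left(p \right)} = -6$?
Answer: $-50184$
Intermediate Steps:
$C{\left(b \right)} = 0$
$h{\left(v \right)} = -2$ ($h{\left(v \right)} = 1 \left(-2\right) = -2$)
$L = 492$ ($L = \left(-6 - 4\right) \left(-19 - 30\right) - -2 = \left(-10\right) \left(-49\right) + 2 = 490 + 2 = 492$)
$C{\left(13 \right)} + L \left(-102\right) = 0 + 492 \left(-102\right) = 0 - 50184 = -50184$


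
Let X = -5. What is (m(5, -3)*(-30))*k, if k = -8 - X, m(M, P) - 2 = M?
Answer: 630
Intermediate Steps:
m(M, P) = 2 + M
k = -3 (k = -8 - 1*(-5) = -8 + 5 = -3)
(m(5, -3)*(-30))*k = ((2 + 5)*(-30))*(-3) = (7*(-30))*(-3) = -210*(-3) = 630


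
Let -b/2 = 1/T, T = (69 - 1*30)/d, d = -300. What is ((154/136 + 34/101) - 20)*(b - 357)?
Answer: 565210511/89284 ≈ 6330.5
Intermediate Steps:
T = -13/100 (T = (69 - 1*30)/(-300) = (69 - 30)*(-1/300) = 39*(-1/300) = -13/100 ≈ -0.13000)
b = 200/13 (b = -2/(-13/100) = -2*(-100/13) = 200/13 ≈ 15.385)
((154/136 + 34/101) - 20)*(b - 357) = ((154/136 + 34/101) - 20)*(200/13 - 357) = ((154*(1/136) + 34*(1/101)) - 20)*(-4441/13) = ((77/68 + 34/101) - 20)*(-4441/13) = (10089/6868 - 20)*(-4441/13) = -127271/6868*(-4441/13) = 565210511/89284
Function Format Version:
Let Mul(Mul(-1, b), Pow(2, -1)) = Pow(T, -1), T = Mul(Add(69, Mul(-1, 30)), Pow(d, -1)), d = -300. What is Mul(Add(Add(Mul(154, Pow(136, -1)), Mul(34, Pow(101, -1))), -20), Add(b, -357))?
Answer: Rational(565210511, 89284) ≈ 6330.5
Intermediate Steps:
T = Rational(-13, 100) (T = Mul(Add(69, Mul(-1, 30)), Pow(-300, -1)) = Mul(Add(69, -30), Rational(-1, 300)) = Mul(39, Rational(-1, 300)) = Rational(-13, 100) ≈ -0.13000)
b = Rational(200, 13) (b = Mul(-2, Pow(Rational(-13, 100), -1)) = Mul(-2, Rational(-100, 13)) = Rational(200, 13) ≈ 15.385)
Mul(Add(Add(Mul(154, Pow(136, -1)), Mul(34, Pow(101, -1))), -20), Add(b, -357)) = Mul(Add(Add(Mul(154, Pow(136, -1)), Mul(34, Pow(101, -1))), -20), Add(Rational(200, 13), -357)) = Mul(Add(Add(Mul(154, Rational(1, 136)), Mul(34, Rational(1, 101))), -20), Rational(-4441, 13)) = Mul(Add(Add(Rational(77, 68), Rational(34, 101)), -20), Rational(-4441, 13)) = Mul(Add(Rational(10089, 6868), -20), Rational(-4441, 13)) = Mul(Rational(-127271, 6868), Rational(-4441, 13)) = Rational(565210511, 89284)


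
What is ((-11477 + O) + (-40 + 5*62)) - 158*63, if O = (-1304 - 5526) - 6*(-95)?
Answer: -27421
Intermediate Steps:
O = -6260 (O = -6830 + 570 = -6260)
((-11477 + O) + (-40 + 5*62)) - 158*63 = ((-11477 - 6260) + (-40 + 5*62)) - 158*63 = (-17737 + (-40 + 310)) - 1*9954 = (-17737 + 270) - 9954 = -17467 - 9954 = -27421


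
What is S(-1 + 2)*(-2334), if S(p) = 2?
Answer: -4668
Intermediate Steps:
S(-1 + 2)*(-2334) = 2*(-2334) = -4668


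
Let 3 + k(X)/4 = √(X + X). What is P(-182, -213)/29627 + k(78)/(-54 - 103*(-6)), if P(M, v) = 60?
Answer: -26807/1392469 + 2*√39/141 ≈ 0.069330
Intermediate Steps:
k(X) = -12 + 4*√2*√X (k(X) = -12 + 4*√(X + X) = -12 + 4*√(2*X) = -12 + 4*(√2*√X) = -12 + 4*√2*√X)
P(-182, -213)/29627 + k(78)/(-54 - 103*(-6)) = 60/29627 + (-12 + 4*√2*√78)/(-54 - 103*(-6)) = 60*(1/29627) + (-12 + 8*√39)/(-54 + 618) = 60/29627 + (-12 + 8*√39)/564 = 60/29627 + (-12 + 8*√39)*(1/564) = 60/29627 + (-1/47 + 2*√39/141) = -26807/1392469 + 2*√39/141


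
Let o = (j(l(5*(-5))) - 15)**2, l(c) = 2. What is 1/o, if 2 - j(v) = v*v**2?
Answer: 1/441 ≈ 0.0022676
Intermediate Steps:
j(v) = 2 - v**3 (j(v) = 2 - v*v**2 = 2 - v**3)
o = 441 (o = ((2 - 1*2**3) - 15)**2 = ((2 - 1*8) - 15)**2 = ((2 - 8) - 15)**2 = (-6 - 15)**2 = (-21)**2 = 441)
1/o = 1/441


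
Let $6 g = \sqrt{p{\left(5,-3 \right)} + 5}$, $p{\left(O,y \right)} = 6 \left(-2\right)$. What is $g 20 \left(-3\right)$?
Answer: $- 10 i \sqrt{7} \approx - 26.458 i$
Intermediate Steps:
$p{\left(O,y \right)} = -12$
$g = \frac{i \sqrt{7}}{6}$ ($g = \frac{\sqrt{-12 + 5}}{6} = \frac{\sqrt{-7}}{6} = \frac{i \sqrt{7}}{6} \approx 0.44096 i$)
$g 20 \left(-3\right) = \frac{i \sqrt{7}}{6} \cdot 20 \left(-3\right) = \frac{10 i \sqrt{7}}{3} \left(-3\right) = - 10 i \sqrt{7}$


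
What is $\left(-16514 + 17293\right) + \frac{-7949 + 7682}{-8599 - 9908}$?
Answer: $\frac{4805740}{6169} \approx 779.01$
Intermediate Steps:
$\left(-16514 + 17293\right) + \frac{-7949 + 7682}{-8599 - 9908} = 779 - \frac{267}{-18507} = 779 - - \frac{89}{6169} = 779 + \frac{89}{6169} = \frac{4805740}{6169}$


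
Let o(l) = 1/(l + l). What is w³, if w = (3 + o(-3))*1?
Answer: 4913/216 ≈ 22.745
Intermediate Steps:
o(l) = 1/(2*l)
w = 17/6 (w = (3 + (½)/(-3))*1 = (3 + (½)*(-⅓))*1 = (3 - ⅙)*1 = (17/6)*1 = 17/6 ≈ 2.8333)
w³ = (17/6)³ = 4913/216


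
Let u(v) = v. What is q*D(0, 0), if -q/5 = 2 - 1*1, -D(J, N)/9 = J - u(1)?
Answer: -45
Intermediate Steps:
D(J, N) = 9 - 9*J (D(J, N) = -9*(J - 1*1) = -9*(J - 1) = -9*(-1 + J) = 9 - 9*J)
q = -5 (q = -5*(2 - 1*1) = -5*(2 - 1) = -5*1 = -5)
q*D(0, 0) = -5*(9 - 9*0) = -5*(9 + 0) = -5*9 = -45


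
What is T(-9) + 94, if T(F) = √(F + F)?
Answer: 94 + 3*I*√2 ≈ 94.0 + 4.2426*I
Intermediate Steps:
T(F) = √2*√F (T(F) = √(2*F) = √2*√F)
T(-9) + 94 = √2*√(-9) + 94 = √2*(3*I) + 94 = 3*I*√2 + 94 = 94 + 3*I*√2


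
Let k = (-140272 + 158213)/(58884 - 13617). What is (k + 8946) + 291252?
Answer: 13589080807/45267 ≈ 3.0020e+5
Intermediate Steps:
k = 17941/45267 ≈ 0.39634
(k + 8946) + 291252 = (17941/45267 + 8946) + 291252 = 404976523/45267 + 291252 = 13589080807/45267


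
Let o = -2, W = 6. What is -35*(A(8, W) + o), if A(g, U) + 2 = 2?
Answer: 70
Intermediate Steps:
A(g, U) = 0 (A(g, U) = -2 + 2 = 0)
-35*(A(8, W) + o) = -35*(0 - 2) = -35*(-2) = 70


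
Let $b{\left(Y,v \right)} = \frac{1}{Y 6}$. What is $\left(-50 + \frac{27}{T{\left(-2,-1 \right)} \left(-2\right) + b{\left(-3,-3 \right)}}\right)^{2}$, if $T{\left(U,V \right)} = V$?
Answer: $\frac{1597696}{1225} \approx 1304.2$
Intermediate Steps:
$b{\left(Y,v \right)} = \frac{1}{6 Y}$
$\left(-50 + \frac{27}{T{\left(-2,-1 \right)} \left(-2\right) + b{\left(-3,-3 \right)}}\right)^{2} = \left(-50 + \frac{27}{\left(-1\right) \left(-2\right) + \frac{1}{6 \left(-3\right)}}\right)^{2} = \left(-50 + \frac{27}{2 + \frac{1}{6} \left(- \frac{1}{3}\right)}\right)^{2} = \left(-50 + \frac{27}{2 - \frac{1}{18}}\right)^{2} = \left(-50 + \frac{27}{\frac{35}{18}}\right)^{2} = \left(-50 + 27 \cdot \frac{18}{35}\right)^{2} = \left(-50 + \frac{486}{35}\right)^{2} = \left(- \frac{1264}{35}\right)^{2} = \frac{1597696}{1225}$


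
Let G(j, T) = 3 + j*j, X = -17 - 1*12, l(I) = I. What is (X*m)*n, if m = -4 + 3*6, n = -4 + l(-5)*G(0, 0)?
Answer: 7714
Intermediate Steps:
X = -29 (X = -17 - 12 = -29)
G(j, T) = 3 + j**2
n = -19 (n = -4 - 5*(3 + 0**2) = -4 - 5*(3 + 0) = -4 - 5*3 = -4 - 15 = -19)
m = 14 (m = -4 + 18 = 14)
(X*m)*n = -29*14*(-19) = -406*(-19) = 7714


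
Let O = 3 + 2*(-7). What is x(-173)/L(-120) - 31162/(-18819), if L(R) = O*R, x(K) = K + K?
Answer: 5770411/4140180 ≈ 1.3938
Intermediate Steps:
O = -11 (O = 3 - 14 = -11)
x(K) = 2*K
L(R) = -11*R
x(-173)/L(-120) - 31162/(-18819) = (2*(-173))/((-11*(-120))) - 31162/(-18819) = -346/1320 - 31162*(-1/18819) = -346*1/1320 + 31162/18819 = -173/660 + 31162/18819 = 5770411/4140180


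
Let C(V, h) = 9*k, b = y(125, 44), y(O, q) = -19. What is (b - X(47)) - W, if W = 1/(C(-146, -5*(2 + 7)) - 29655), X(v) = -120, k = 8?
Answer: 2987884/29583 ≈ 101.00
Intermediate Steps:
b = -19
C(V, h) = 72 (C(V, h) = 9*8 = 72)
W = -1/29583 (W = 1/(72 - 29655) = 1/(-29583) = -1/29583 ≈ -3.3803e-5)
(b - X(47)) - W = (-19 - 1*(-120)) - 1*(-1/29583) = (-19 + 120) + 1/29583 = 101 + 1/29583 = 2987884/29583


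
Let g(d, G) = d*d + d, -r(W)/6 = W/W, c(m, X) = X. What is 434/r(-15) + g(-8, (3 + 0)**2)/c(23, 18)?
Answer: -623/9 ≈ -69.222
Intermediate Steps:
r(W) = -6 (r(W) = -6*W/W = -6*1 = -6)
g(d, G) = d + d**2 (g(d, G) = d**2 + d = d + d**2)
434/r(-15) + g(-8, (3 + 0)**2)/c(23, 18) = 434/(-6) - 8*(1 - 8)/18 = 434*(-1/6) - 8*(-7)*(1/18) = -217/3 + 56*(1/18) = -217/3 + 28/9 = -623/9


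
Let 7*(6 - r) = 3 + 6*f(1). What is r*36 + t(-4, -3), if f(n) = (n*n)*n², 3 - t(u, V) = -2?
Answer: 1223/7 ≈ 174.71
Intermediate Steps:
t(u, V) = 5 (t(u, V) = 3 - 1*(-2) = 3 + 2 = 5)
f(n) = n⁴ (f(n) = n²*n² = n⁴)
r = 33/7 (r = 6 - (3 + 6*1⁴)/7 = 6 - (3 + 6*1)/7 = 6 - (3 + 6)/7 = 6 - ⅐*9 = 6 - 9/7 = 33/7 ≈ 4.7143)
r*36 + t(-4, -3) = (33/7)*36 + 5 = 1188/7 + 5 = 1223/7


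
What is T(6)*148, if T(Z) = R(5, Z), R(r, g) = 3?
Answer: 444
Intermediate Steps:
T(Z) = 3
T(6)*148 = 3*148 = 444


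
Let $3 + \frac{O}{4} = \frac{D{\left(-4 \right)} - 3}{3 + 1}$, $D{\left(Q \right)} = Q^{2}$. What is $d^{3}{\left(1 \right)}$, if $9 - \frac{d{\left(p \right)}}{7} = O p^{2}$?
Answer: $175616$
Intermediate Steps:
$O = 1$ ($O = -12 + 4 \frac{\left(-4\right)^{2} - 3}{3 + 1} = -12 + 4 \frac{16 - 3}{4} = -12 + 4 \cdot 13 \cdot \frac{1}{4} = -12 + 4 \cdot \frac{13}{4} = -12 + 13 = 1$)
$d{\left(p \right)} = 63 - 7 p^{2}$ ($d{\left(p \right)} = 63 - 7 \cdot 1 p^{2} = 63 - 7 p^{2}$)
$d^{3}{\left(1 \right)} = \left(63 - 7 \cdot 1^{2}\right)^{3} = \left(63 - 7\right)^{3} = 56^{3} = 175616$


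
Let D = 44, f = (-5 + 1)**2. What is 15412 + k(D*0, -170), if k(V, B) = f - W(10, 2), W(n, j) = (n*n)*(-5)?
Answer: 15928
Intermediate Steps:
f = 16 (f = (-4)**2 = 16)
W(n, j) = -5*n**2 (W(n, j) = n**2*(-5) = -5*n**2)
k(V, B) = 516 (k(V, B) = 16 - (-5)*10**2 = 16 - (-5)*100 = 16 - 1*(-500) = 16 + 500 = 516)
15412 + k(D*0, -170) = 15412 + 516 = 15928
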